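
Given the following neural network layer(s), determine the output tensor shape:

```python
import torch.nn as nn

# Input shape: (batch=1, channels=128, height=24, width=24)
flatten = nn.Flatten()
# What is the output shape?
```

Input: (1, 128, 24, 24) -> Output: (1, 73728)

Answer: (1, 73728)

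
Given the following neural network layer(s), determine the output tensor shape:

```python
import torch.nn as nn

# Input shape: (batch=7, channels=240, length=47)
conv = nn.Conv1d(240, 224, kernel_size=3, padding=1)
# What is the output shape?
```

Input: (7, 240, 47) -> Output: (7, 224, 47)

Answer: (7, 224, 47)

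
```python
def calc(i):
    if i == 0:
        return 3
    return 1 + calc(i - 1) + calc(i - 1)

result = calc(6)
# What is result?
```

calc(i) = 1 + 2·calc(i-1), calc(0)=3. Closed form: (3+1)·2^6 - 1 = 255.

Answer: 255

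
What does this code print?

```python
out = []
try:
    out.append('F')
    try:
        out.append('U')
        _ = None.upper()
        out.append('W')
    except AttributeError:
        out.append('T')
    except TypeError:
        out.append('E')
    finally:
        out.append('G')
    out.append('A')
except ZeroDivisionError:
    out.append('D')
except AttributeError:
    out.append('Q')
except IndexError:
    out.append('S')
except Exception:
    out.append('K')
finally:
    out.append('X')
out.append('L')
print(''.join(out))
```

Execution trace: 'F' (try body) → 'U' (inner try body) → 'T' (inner except AttributeError) → 'G' (inner finally) → 'A' (try body, no exception) → 'X' (finally) → 'L' (after the try/except). Output: FUTGAXL

Answer: FUTGAXL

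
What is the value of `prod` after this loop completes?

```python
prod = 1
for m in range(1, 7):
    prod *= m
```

6! = 720
`prod` takes the values: 1 → 2 → 6 → 24 → 120 → 720

Answer: 720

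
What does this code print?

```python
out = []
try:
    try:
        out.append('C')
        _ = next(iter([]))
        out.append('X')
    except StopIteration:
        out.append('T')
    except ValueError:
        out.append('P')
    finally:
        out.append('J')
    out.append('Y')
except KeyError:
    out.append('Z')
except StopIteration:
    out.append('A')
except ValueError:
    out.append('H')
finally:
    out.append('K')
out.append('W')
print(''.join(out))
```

Execution trace: 'C' (inner try body) → 'T' (inner except StopIteration) → 'J' (inner finally) → 'Y' (try body, no exception) → 'K' (finally) → 'W' (after the try/except). Output: CTJYKW

Answer: CTJYKW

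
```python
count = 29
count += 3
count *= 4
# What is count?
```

Trace:
`count = 29` → count = 29
`count += 3` → count = 32
`count *= 4` → count = 128
So count = 128

Answer: 128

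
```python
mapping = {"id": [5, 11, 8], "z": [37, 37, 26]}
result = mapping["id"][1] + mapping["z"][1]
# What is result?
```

Trace:
`mapping = {"id": [5, 11, 8], "z": [37, 37, 26]}` → mapping = {'id': [5, 11, 8], 'z': [37, 37, 26]}
`result = mapping["id"][1] + mapping["z"][1]` → result = 48
So result = 48

Answer: 48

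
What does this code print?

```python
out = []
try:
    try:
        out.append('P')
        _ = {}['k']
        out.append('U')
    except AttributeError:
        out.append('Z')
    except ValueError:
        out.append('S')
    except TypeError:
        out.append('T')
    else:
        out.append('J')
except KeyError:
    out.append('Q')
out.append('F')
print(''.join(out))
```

Execution trace: 'P' (try body) → 'Q' (outer except KeyError) → 'F' (after the try/except). Output: PQF

Answer: PQF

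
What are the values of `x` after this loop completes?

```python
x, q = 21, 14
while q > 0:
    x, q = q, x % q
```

GCD of 21 and 14
`x` takes the values: 21 → 14 → 7

Answer: 7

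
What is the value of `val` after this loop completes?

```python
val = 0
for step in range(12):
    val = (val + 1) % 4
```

Increment mod 4, 12 times = 0
`val` takes the values: 0 → 1 → 2 → 3 → 0 → 1 → 2 → 3 → 0 → 1 → 2 → 3 → 0

Answer: 0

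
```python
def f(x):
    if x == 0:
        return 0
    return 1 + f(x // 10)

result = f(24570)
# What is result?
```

Count of digits of 24570: 5

Answer: 5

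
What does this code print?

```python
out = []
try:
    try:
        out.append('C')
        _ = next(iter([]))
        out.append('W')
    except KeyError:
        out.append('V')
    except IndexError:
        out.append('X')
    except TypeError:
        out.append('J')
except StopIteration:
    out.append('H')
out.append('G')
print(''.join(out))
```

Execution trace: 'C' (try body) → 'H' (outer except StopIteration) → 'G' (after the try/except). Output: CHG

Answer: CHG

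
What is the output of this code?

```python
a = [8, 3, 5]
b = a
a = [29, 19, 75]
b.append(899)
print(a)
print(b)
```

Key concept: rebinding vs mutation: a is rebound to a new list, b still points at the original.
Step by step:
`a = [8, 3, 5]` → a = [8, 3, 5]
`b = a` → b = [8, 3, 5] (same object as a)
`a = [29, 19, 75]` → a = [29, 19, 75]
`b.append(899)` → b = [8, 3, 5, 899]
`print(a)` → prints [29, 19, 75]
`print(b)` → prints [8, 3, 5, 899]

Answer:
[29, 19, 75]
[8, 3, 5, 899]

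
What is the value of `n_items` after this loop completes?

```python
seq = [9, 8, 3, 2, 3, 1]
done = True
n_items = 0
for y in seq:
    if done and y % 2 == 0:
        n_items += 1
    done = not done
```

Count even values at even positions
`n_items` takes the values: 0

Answer: 0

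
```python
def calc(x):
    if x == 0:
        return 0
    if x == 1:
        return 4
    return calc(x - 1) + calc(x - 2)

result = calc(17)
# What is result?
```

Build up from base cases: calc(0)=0, calc(1)=4, calc(2)=4, calc(3)=8, calc(4)=12, calc(5)=20, calc(6)=32, ..., calc(17)=6388

Answer: 6388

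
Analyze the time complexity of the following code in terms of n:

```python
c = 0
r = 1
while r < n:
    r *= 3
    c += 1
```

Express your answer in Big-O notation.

Each loop level contributes: log n. Multiplying the contributions gives O(log n).

Answer: O(log n)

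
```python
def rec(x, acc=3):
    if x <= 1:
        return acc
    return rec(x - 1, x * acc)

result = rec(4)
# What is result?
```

Accumulator trace (n, acc): (4, 3) -> (3, 12) -> (2, 36) -> (1, 72) -> return 72

Answer: 72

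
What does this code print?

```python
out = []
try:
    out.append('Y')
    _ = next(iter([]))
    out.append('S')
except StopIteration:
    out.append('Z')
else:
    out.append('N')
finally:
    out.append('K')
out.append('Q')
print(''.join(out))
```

Execution trace: 'Y' (try body) → 'Z' (except StopIteration) → 'K' (finally) → 'Q' (after the try/except). Output: YZKQ

Answer: YZKQ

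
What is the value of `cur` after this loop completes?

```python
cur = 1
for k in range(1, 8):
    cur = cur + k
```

Start at 1, add 1 through 7
`cur` takes the values: 1 → 2 → 4 → 7 → 11 → 16 → 22 → 29

Answer: 29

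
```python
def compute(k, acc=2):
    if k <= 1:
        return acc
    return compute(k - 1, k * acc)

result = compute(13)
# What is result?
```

Accumulator trace (n, acc): (13, 2) -> (12, 26) -> (11, 312) -> (10, 3432) -> (9, 34320) -> (8, 308880) -> (7, 2471040) -> (6, 17297280) -> (5, 103783680) -> (4, 518918400) -> (3, 2075673600) -> (2, 6227020800) -> (1, 12454041600) -> return 12454041600

Answer: 12454041600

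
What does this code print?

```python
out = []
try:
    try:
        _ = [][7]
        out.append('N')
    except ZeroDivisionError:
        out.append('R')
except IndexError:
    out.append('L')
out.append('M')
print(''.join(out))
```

Execution trace: 'L' (outer except IndexError) → 'M' (after the try/except). Output: LM

Answer: LM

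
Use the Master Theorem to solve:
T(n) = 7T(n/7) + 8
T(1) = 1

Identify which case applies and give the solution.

a=7, b=7, f(n)=8. log_7(7) = 1. Since c=0 < 1, Case 1 applies: T(n) = Θ(n^log_b(a)) = O(n).

Answer: O(n) - Case 1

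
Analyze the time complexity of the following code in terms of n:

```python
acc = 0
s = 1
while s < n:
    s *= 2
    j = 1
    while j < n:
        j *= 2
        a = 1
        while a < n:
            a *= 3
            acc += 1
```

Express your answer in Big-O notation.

Each loop level contributes: log n × log n × log n. Multiplying the contributions gives O(log^3 n).

Answer: O(log^3 n)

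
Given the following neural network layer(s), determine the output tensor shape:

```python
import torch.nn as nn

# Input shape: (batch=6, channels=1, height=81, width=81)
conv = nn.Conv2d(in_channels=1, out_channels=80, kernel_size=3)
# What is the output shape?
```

Input: (6, 1, 81, 81) -> Output: (6, 80, 79, 79)

Answer: (6, 80, 79, 79)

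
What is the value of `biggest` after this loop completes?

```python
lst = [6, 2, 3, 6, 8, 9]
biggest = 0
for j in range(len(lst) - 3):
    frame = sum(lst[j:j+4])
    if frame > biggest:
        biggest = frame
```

Max sum of 4-element window in [6, 2, 3, 6, 8, 9]
`biggest` takes the values: 0 → 17 → 19 → 26

Answer: 26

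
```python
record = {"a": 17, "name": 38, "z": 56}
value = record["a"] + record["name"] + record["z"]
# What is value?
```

Trace:
`record = {"a": 17, "name": 38, "z": 56}` → record = {'a': 17, 'name': 38, 'z': 56}
`value = record["a"] + record["name"] + record["z"]` → value = 111
So value = 111

Answer: 111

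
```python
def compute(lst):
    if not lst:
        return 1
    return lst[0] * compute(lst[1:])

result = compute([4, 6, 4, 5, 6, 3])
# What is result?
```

Product over [4, 6, 4, 5, 6, 3] = 4 * 6 * 4 * 5 * 6 * 3 = 8640

Answer: 8640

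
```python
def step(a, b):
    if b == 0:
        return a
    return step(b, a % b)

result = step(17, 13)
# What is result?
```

step(17, 13) -> step(13, 4) -> step(4, 1) -> step(1, 0) -> 1

Answer: 1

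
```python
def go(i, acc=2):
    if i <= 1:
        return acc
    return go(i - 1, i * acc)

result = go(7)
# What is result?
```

Accumulator trace (n, acc): (7, 2) -> (6, 14) -> (5, 84) -> (4, 420) -> (3, 1680) -> (2, 5040) -> (1, 10080) -> return 10080

Answer: 10080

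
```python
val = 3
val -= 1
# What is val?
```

Trace:
`val = 3` → val = 3
`val -= 1` → val = 2
So val = 2

Answer: 2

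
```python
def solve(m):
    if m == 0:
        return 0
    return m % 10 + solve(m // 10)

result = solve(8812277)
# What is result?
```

Sum of digits of 8812277: 7 + 7 + 2 + 2 + 1 + 8 + 8 = 35

Answer: 35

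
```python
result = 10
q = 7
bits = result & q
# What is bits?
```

Trace:
`result = 10` → result = 10
`q = 7` → q = 7
`bits = result & q` → bits = 2
So bits = 2

Answer: 2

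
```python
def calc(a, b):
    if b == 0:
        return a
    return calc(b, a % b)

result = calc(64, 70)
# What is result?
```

calc(64, 70) -> calc(70, 64) -> calc(64, 6) -> calc(6, 4) -> calc(4, 2) -> calc(2, 0) -> 2

Answer: 2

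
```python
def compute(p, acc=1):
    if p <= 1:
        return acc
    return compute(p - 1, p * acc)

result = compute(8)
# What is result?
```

Accumulator trace (n, acc): (8, 1) -> (7, 8) -> (6, 56) -> (5, 336) -> (4, 1680) -> (3, 6720) -> (2, 20160) -> (1, 40320) -> return 40320

Answer: 40320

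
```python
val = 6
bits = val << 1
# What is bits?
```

Trace:
`val = 6` → val = 6
`bits = val << 1` → bits = 12
So bits = 12

Answer: 12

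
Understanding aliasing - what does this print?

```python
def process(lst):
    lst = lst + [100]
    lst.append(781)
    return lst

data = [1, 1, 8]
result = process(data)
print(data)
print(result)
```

Key concept: rebinding parameter vs mutation.
Step by step:
`data = [1, 1, 8]` → data = [1, 1, 8]
`result = process(data)` → result = [1, 1, 8, 100, 781]
`print(data)` → prints [1, 1, 8]
`print(result)` → prints [1, 1, 8, 100, 781]

Answer:
[1, 1, 8]
[1, 1, 8, 100, 781]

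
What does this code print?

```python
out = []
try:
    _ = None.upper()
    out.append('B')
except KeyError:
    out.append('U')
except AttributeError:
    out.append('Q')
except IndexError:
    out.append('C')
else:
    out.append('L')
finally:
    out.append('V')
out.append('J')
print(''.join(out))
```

Execution trace: 'Q' (except AttributeError) → 'V' (finally) → 'J' (after the try/except). Output: QVJ

Answer: QVJ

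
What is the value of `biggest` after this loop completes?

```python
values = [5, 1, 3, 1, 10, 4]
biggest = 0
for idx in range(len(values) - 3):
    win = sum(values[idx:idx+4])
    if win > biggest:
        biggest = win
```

Max sum of 4-element window in [5, 1, 3, 1, 10, 4]
`biggest` takes the values: 0 → 10 → 15 → 18

Answer: 18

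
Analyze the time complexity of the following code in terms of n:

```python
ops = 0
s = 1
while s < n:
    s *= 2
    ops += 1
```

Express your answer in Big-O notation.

Each loop level contributes: log n. Multiplying the contributions gives O(log n).

Answer: O(log n)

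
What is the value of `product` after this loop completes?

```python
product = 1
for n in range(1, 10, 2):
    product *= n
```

Product of 1, 3, 5, ... up to 9
`product` takes the values: 1 → 3 → 15 → 105 → 945

Answer: 945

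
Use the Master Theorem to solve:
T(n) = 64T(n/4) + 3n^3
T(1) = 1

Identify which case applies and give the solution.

a=64, b=4, f(n)=3n^3. log_4(64) = 3. Since c=3 = 3, Case 2 applies: T(n) = Θ(n^log_b(a) · log n) = O(n^3 log n).

Answer: O(n^3 log n) - Case 2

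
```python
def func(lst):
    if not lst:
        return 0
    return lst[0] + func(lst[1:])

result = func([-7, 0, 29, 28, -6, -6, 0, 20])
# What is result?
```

(-7) + 0 + 29 + 28 + (-6) + (-6) + 0 + 20 + 0 = 58

Answer: 58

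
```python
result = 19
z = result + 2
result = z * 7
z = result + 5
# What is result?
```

Trace:
`result = 19` → result = 19
`z = result + 2` → z = 21
`result = z * 7` → result = 147
`z = result + 5` → z = 152
So result = 147

Answer: 147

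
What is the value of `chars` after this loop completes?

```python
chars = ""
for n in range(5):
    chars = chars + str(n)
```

Concatenate digits 0 to 4
`chars` takes the values: "" → "0" → "01" → "012" → "0123" → "01234"

Answer: "01234"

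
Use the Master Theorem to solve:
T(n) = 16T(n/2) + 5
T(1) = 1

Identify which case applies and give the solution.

a=16, b=2, f(n)=5. log_2(16) = 4. Since c=0 < 4, Case 1 applies: T(n) = Θ(n^log_b(a)) = O(n^4).

Answer: O(n^4) - Case 1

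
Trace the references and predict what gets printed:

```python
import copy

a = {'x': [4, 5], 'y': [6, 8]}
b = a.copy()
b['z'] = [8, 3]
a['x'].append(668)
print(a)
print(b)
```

Key concept: shallow copy of dict with mutable values.
Step by step:
`a = {'x': [4, 5], 'y': [6, 8]}` → a = {'x': [4, 5], 'y': [6, 8]}
`b = a.copy()` → b = {'x': [4, 5], 'y': [6, 8]}
`b['z'] = [8, 3]` → b = {'x': [4, 5], 'y': [6, 8], 'z': [8, 3]}
`a['x'].append(668)` → a = {'x': [4, 5, 668], 'y': [6, 8]}; b = {'x': [4, 5, 668], 'y': [6, 8], 'z': [8, 3]}
`print(a)` → prints {'x': [4, 5, 668], 'y': [6, 8]}
`print(b)` → prints {'x': [4, 5, 668], 'y': [6, 8], 'z': [8, 3]}

Answer:
{'x': [4, 5, 668], 'y': [6, 8]}
{'x': [4, 5, 668], 'y': [6, 8], 'z': [8, 3]}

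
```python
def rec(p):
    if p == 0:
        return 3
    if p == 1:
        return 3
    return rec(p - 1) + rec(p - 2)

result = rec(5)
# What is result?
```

Build up from base cases: rec(0)=3, rec(1)=3, rec(2)=6, rec(3)=9, rec(4)=15, rec(5)=24

Answer: 24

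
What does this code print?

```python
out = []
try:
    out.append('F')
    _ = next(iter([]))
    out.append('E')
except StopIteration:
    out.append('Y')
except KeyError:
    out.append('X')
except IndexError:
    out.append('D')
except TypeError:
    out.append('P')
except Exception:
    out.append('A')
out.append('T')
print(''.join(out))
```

Execution trace: 'F' (try body) → 'Y' (except StopIteration) → 'T' (after the try/except). Output: FYT

Answer: FYT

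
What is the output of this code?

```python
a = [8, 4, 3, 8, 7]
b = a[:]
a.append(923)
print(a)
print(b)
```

Key concept: slice [:] creates copy.
Step by step:
`a = [8, 4, 3, 8, 7]` → a = [8, 4, 3, 8, 7]
`b = a[:]` → b = [8, 4, 3, 8, 7]
`a.append(923)` → a = [8, 4, 3, 8, 7, 923]
`print(a)` → prints [8, 4, 3, 8, 7, 923]
`print(b)` → prints [8, 4, 3, 8, 7]

Answer:
[8, 4, 3, 8, 7, 923]
[8, 4, 3, 8, 7]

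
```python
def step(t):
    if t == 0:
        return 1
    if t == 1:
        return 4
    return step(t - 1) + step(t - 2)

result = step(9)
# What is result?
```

Build up from base cases: step(0)=1, step(1)=4, step(2)=5, step(3)=9, step(4)=14, step(5)=23, step(6)=37, ..., step(9)=157

Answer: 157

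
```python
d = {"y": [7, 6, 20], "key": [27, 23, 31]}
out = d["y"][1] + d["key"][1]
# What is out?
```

Trace:
`d = {"y": [7, 6, 20], "key": [27, 23, 31]}` → d = {'y': [7, 6, 20], 'key': [27, 23, 31]}
`out = d["y"][1] + d["key"][1]` → out = 29
So out = 29

Answer: 29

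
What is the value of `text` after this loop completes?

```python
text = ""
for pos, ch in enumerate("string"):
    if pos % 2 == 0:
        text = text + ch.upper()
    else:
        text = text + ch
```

Uppercase even positions in 'string'
`text` takes the values: "" → "S" → "St" → "StR" → "StRi" → "StRiN" → "StRiNg"

Answer: "StRiNg"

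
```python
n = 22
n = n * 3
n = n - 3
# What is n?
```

Trace:
`n = 22` → n = 22
`n = n * 3` → n = 66
`n = n - 3` → n = 63
So n = 63

Answer: 63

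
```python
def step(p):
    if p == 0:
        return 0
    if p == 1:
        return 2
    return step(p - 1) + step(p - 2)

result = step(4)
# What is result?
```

Build up from base cases: step(0)=0, step(1)=2, step(2)=2, step(3)=4, step(4)=6

Answer: 6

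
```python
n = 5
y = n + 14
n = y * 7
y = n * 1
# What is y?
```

Trace:
`n = 5` → n = 5
`y = n + 14` → y = 19
`n = y * 7` → n = 133
`y = n * 1` → y = 133
So y = 133

Answer: 133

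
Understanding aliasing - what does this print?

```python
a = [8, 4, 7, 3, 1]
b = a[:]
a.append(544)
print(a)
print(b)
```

Key concept: slice [:] creates copy.
Step by step:
`a = [8, 4, 7, 3, 1]` → a = [8, 4, 7, 3, 1]
`b = a[:]` → b = [8, 4, 7, 3, 1]
`a.append(544)` → a = [8, 4, 7, 3, 1, 544]
`print(a)` → prints [8, 4, 7, 3, 1, 544]
`print(b)` → prints [8, 4, 7, 3, 1]

Answer:
[8, 4, 7, 3, 1, 544]
[8, 4, 7, 3, 1]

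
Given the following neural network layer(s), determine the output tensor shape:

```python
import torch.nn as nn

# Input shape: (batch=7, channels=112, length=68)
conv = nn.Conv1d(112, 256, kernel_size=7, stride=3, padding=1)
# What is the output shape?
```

Input: (7, 112, 68) -> Output: (7, 256, 22)

Answer: (7, 256, 22)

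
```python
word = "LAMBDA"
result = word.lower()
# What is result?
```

Trace:
`word = "LAMBDA"` → word = 'LAMBDA'
`result = word.lower()` → result = 'lambda'
So result = 'lambda'

Answer: 'lambda'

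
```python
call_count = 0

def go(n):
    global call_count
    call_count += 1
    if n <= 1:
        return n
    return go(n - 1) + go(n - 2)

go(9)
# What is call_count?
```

Calls(n) = 1 + Calls(n-1) + Calls(n-2); Calls(0)=Calls(1)=1. For n=9 this gives 109.

Answer: 109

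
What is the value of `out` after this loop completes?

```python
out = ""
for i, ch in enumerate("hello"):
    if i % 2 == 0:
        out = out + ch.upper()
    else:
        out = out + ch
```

Uppercase even positions in 'hello'
`out` takes the values: "" → "H" → "He" → "HeL" → "HeLl" → "HeLlO"

Answer: "HeLlO"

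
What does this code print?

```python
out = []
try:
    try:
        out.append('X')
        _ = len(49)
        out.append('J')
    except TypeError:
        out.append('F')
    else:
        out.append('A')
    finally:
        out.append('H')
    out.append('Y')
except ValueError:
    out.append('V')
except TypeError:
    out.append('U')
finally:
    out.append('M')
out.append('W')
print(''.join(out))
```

Execution trace: 'X' (inner try body) → 'F' (inner except TypeError) → 'H' (inner finally) → 'Y' (try body, no exception) → 'M' (finally) → 'W' (after the try/except). Output: XFHYMW

Answer: XFHYMW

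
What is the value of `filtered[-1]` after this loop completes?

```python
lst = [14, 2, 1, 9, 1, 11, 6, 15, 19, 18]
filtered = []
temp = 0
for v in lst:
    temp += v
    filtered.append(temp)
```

Cumulative sum ends at 96
`filtered` takes the values: [] → [14] → [14, 16] → [14, 16, 17] → [14, 16, 17, 26] → [14, 16, 17, 26, 27] → [14, 16, 17, 26, 27, 38] → [14, 16, 17, 26, 27, 38, 44] → [14, 16, 17, 26, 27, 38, 44, 59] → [14, 16, 17, 26, 27, 38, 44, 59, 78] → [14, 16, 17, 26, 27, 38, 44, 59, 78, 96]
So `filtered[-1]` = 96

Answer: 96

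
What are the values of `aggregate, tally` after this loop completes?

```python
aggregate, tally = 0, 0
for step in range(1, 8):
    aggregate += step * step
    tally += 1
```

Sum of squares and count
`aggregate, tally` takes the values: (0, 0) → (1, 0) → (1, 1) → (5, 1) → (5, 2) → (14, 2) → (14, 3) → (30, 3) → (30, 4) → (55, 4) → (55, 5) → (91, 5) → (91, 6) → (140, 6) → (140, 7)

Answer: 140, 7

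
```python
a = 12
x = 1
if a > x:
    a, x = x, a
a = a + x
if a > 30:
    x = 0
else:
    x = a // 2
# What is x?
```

Trace:
`a = 12` → a = 12
`x = 1` → x = 1
`if a > x: ...` → a > x is True → a = 1; x = 12
`a = a + x` → a = 13
`if a > 30: ...` → a > 30 is False, take else branch → x = 6
So x = 6

Answer: 6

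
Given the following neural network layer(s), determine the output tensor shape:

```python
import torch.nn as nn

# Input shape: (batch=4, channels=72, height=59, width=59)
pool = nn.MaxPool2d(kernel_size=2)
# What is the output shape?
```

Input: (4, 72, 59, 59) -> Output: (4, 72, 29, 29)

Answer: (4, 72, 29, 29)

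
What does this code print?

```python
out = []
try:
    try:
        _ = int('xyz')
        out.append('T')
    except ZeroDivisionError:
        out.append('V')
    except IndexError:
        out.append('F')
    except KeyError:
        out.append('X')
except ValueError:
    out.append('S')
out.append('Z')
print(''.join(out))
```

Execution trace: 'S' (outer except ValueError) → 'Z' (after the try/except). Output: SZ

Answer: SZ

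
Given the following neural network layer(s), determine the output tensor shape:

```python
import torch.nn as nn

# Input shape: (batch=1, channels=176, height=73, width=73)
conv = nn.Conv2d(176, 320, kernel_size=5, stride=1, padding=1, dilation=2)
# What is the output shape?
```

Input: (1, 176, 73, 73) -> Output: (1, 320, 67, 67)

Answer: (1, 320, 67, 67)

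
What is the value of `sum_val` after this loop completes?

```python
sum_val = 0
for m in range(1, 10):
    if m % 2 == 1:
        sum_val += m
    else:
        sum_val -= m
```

Add odd, subtract even
`sum_val` takes the values: 0 → 1 → -1 → 2 → -2 → 3 → -3 → 4 → -4 → 5

Answer: 5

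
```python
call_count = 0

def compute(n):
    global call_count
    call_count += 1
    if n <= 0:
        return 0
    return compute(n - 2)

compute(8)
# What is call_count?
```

Linear recursion stepping by 2: 5 calls from n=8 down to ≤0.

Answer: 5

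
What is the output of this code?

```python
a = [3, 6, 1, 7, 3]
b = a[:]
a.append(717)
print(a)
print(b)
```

Key concept: slice [:] creates copy.
Step by step:
`a = [3, 6, 1, 7, 3]` → a = [3, 6, 1, 7, 3]
`b = a[:]` → b = [3, 6, 1, 7, 3]
`a.append(717)` → a = [3, 6, 1, 7, 3, 717]
`print(a)` → prints [3, 6, 1, 7, 3, 717]
`print(b)` → prints [3, 6, 1, 7, 3]

Answer:
[3, 6, 1, 7, 3, 717]
[3, 6, 1, 7, 3]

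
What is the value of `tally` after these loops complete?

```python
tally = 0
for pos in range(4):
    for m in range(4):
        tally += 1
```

4 * 4 = 16
`tally` takes the values: 0 → 1 → 2 → 3 → 4 → 5 → 6 → 7 → 8 → 9 → 10 → 11 → 12 → 13 → 14 → 15 → 16

Answer: 16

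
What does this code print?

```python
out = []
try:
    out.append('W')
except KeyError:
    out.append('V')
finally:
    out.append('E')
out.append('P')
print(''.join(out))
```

Execution trace: 'W' (try body, no exception) → 'E' (finally) → 'P' (after the try/except). Output: WEP

Answer: WEP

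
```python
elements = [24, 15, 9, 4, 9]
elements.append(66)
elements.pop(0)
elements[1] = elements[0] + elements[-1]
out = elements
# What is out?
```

Trace:
`elements = [24, 15, 9, 4, 9]` → elements = [24, 15, 9, 4, 9]
`elements.append(66)` → elements = [24, 15, 9, 4, 9, 66]
`elements.pop(0)` → elements = [15, 9, 4, 9, 66]
`elements[1] = elements[0] + elements[-1]` → elements = [15, 81, 4, 9, 66]
`out = elements` → out = [15, 81, 4, 9, 66]
So out = [15, 81, 4, 9, 66]

Answer: [15, 81, 4, 9, 66]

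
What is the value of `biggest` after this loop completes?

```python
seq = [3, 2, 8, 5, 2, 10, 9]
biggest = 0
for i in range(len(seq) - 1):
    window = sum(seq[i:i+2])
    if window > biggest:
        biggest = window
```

Max sum of 2-element window in [3, 2, 8, 5, 2, 10, 9]
`biggest` takes the values: 0 → 5 → 10 → 13 → 19

Answer: 19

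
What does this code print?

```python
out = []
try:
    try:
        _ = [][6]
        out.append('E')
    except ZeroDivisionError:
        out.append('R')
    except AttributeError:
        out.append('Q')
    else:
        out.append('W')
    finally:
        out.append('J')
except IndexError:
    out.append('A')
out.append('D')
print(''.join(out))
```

Execution trace: 'J' (finally) → 'A' (outer except IndexError) → 'D' (after the try/except). Output: JAD

Answer: JAD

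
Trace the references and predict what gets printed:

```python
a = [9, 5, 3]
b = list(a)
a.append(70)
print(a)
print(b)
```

Key concept: list() constructor creates copy.
Step by step:
`a = [9, 5, 3]` → a = [9, 5, 3]
`b = list(a)` → b = [9, 5, 3]
`a.append(70)` → a = [9, 5, 3, 70]
`print(a)` → prints [9, 5, 3, 70]
`print(b)` → prints [9, 5, 3]

Answer:
[9, 5, 3, 70]
[9, 5, 3]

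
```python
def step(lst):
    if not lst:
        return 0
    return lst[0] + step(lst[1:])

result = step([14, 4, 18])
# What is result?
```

14 + 4 + 18 + 0 = 36

Answer: 36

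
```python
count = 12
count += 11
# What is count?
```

Trace:
`count = 12` → count = 12
`count += 11` → count = 23
So count = 23

Answer: 23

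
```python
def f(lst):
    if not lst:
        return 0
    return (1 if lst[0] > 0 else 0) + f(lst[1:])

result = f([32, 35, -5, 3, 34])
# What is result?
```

Count of positive elements in [32, 35, -5, 3, 34] = 4

Answer: 4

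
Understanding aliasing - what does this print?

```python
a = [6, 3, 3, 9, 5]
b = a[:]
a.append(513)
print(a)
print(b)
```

Key concept: slice [:] creates copy.
Step by step:
`a = [6, 3, 3, 9, 5]` → a = [6, 3, 3, 9, 5]
`b = a[:]` → b = [6, 3, 3, 9, 5]
`a.append(513)` → a = [6, 3, 3, 9, 5, 513]
`print(a)` → prints [6, 3, 3, 9, 5, 513]
`print(b)` → prints [6, 3, 3, 9, 5]

Answer:
[6, 3, 3, 9, 5, 513]
[6, 3, 3, 9, 5]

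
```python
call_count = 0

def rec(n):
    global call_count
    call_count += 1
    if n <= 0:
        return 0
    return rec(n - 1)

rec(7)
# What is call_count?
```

Linear recursion stepping by 1: 8 calls from n=7 down to ≤0.

Answer: 8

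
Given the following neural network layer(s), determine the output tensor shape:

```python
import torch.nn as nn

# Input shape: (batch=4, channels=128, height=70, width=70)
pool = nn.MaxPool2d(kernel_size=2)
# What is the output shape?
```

Input: (4, 128, 70, 70) -> Output: (4, 128, 35, 35)

Answer: (4, 128, 35, 35)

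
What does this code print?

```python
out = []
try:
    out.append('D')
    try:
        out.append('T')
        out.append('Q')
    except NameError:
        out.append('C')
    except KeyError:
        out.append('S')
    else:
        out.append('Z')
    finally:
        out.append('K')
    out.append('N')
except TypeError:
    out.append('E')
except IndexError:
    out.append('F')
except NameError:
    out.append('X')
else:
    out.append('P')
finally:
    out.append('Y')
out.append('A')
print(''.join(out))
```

Execution trace: 'D' (try body) → 'T' (inner try body) → 'Q' (inner try body, no exception) → 'Z' (inner else) → 'K' (inner finally) → 'N' (try body, no exception) → 'P' (else) → 'Y' (finally) → 'A' (after the try/except). Output: DTQZKNPYA

Answer: DTQZKNPYA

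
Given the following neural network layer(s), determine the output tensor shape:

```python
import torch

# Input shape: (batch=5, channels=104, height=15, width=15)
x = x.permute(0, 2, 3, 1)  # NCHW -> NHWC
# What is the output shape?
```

Input: (5, 104, 15, 15) -> Output: (5, 15, 15, 104)

Answer: (5, 15, 15, 104)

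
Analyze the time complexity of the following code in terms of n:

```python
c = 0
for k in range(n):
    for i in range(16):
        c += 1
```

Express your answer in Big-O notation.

Each loop level contributes: n × 1. Multiplying the contributions gives O(n).

Answer: O(n)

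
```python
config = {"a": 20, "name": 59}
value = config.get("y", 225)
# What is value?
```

Trace:
`config = {"a": 20, "name": 59}` → config = {'a': 20, 'name': 59}
`value = config.get("y", 225)` → value = 225
So value = 225

Answer: 225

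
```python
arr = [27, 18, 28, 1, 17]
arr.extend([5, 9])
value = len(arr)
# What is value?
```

Trace:
`arr = [27, 18, 28, 1, 17]` → arr = [27, 18, 28, 1, 17]
`arr.extend([5, 9])` → arr = [27, 18, 28, 1, 17, 5, 9]
`value = len(arr)` → value = 7
So value = 7

Answer: 7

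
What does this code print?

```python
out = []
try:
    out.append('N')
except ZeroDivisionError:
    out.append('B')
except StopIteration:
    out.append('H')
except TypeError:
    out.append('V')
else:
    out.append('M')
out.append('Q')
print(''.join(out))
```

Execution trace: 'N' (try body, no exception) → 'M' (else) → 'Q' (after the try/except). Output: NMQ

Answer: NMQ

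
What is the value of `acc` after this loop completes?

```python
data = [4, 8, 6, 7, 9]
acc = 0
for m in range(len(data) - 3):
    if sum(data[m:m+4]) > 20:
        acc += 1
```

Count windows with sum > 20
`acc` takes the values: 0 → 1 → 2

Answer: 2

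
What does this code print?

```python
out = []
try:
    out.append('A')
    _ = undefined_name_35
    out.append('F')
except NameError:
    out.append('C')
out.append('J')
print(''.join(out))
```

Execution trace: 'A' (try body) → 'C' (except NameError) → 'J' (after the try/except). Output: ACJ

Answer: ACJ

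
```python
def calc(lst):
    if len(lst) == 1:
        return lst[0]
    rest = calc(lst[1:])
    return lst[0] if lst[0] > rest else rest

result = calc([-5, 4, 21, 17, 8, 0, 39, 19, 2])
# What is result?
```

Recursive max over [-5, 4, 21, 17, 8, 0, 39, 19, 2] = 39

Answer: 39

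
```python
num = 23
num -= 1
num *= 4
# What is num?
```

Trace:
`num = 23` → num = 23
`num -= 1` → num = 22
`num *= 4` → num = 88
So num = 88

Answer: 88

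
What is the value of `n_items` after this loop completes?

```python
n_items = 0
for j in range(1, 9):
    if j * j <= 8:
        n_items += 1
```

Count numbers where j² ≤ 8
`n_items` takes the values: 0 → 1 → 2

Answer: 2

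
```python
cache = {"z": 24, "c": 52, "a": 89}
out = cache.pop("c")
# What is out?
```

Trace:
`cache = {"z": 24, "c": 52, "a": 89}` → cache = {'z': 24, 'c': 52, 'a': 89}
`out = cache.pop("c")` → cache = {'z': 24, 'a': 89}; out = 52
So out = 52

Answer: 52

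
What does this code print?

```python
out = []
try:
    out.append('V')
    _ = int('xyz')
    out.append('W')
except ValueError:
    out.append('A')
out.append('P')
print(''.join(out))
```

Execution trace: 'V' (try body) → 'A' (except ValueError) → 'P' (after the try/except). Output: VAP

Answer: VAP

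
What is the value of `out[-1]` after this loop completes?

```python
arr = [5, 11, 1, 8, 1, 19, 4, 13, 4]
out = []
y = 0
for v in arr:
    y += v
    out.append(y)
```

Cumulative sum ends at 66
`out` takes the values: [] → [5] → [5, 16] → [5, 16, 17] → [5, 16, 17, 25] → [5, 16, 17, 25, 26] → [5, 16, 17, 25, 26, 45] → [5, 16, 17, 25, 26, 45, 49] → [5, 16, 17, 25, 26, 45, 49, 62] → [5, 16, 17, 25, 26, 45, 49, 62, 66]
So `out[-1]` = 66

Answer: 66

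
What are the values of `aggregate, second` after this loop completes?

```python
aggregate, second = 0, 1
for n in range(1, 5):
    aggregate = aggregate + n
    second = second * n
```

Sum and factorial of 1 to 4
`aggregate, second` takes the values: (0, 1) → (1, 1) → (3, 1) → (3, 2) → (6, 2) → (6, 6) → (10, 6) → (10, 24)

Answer: 10, 24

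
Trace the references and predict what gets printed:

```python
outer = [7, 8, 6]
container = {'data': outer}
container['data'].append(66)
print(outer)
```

Key concept: dict holds reference to list.
Step by step:
`outer = [7, 8, 6]` → outer = [7, 8, 6]
`container = {'data': outer}` → container = {'data': [7, 8, 6]}
`container['data'].append(66)` → outer = [7, 8, 6, 66]; container = {'data': [7, 8, 6, 66]}
`print(outer)` → prints [7, 8, 6, 66]

Answer: [7, 8, 6, 66]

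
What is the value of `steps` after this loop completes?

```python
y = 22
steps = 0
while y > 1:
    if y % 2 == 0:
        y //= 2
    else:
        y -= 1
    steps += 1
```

Steps to reduce 22 to 1
`steps` takes the values: 0 → 1 → 2 → 3 → 4 → 5 → 6

Answer: 6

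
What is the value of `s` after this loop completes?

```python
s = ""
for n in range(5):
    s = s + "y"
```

Repeat 'y' 5 times
`s` takes the values: "" → "y" → "yy" → "yyy" → "yyyy" → "yyyyy"

Answer: "yyyyy"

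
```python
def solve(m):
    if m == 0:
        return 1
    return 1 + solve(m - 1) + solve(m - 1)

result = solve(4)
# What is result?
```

solve(m) = 1 + 2·solve(m-1), solve(0)=1. Closed form: (1+1)·2^4 - 1 = 31.

Answer: 31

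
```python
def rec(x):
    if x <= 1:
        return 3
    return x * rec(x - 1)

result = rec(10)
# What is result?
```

rec(10) = 10 * 9 * 8 * 7 * 6 * 5 * 4 * 3 * 2 * 3 = 10886400

Answer: 10886400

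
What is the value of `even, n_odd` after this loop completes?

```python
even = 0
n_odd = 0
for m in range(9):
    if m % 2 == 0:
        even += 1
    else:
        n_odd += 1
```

Count evens and odds in range(9)
`even, n_odd` takes the values: (0, 0) → (1, 0) → (1, 1) → (2, 1) → (2, 2) → (3, 2) → (3, 3) → (4, 3) → (4, 4) → (5, 4)

Answer: 5, 4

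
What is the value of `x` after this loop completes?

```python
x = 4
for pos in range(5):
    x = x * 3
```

Multiply by 3, 5 times: 4 * 3^5 = 972
`x` takes the values: 4 → 12 → 36 → 108 → 324 → 972

Answer: 972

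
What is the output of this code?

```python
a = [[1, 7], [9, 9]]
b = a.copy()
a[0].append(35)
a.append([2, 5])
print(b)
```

Key concept: shallow copy with nested lists.
Step by step:
`a = [[1, 7], [9, 9]]` → a = [[1, 7], [9, 9]]
`b = a.copy()` → b = [[1, 7], [9, 9]]
`a[0].append(35)` → a = [[1, 7, 35], [9, 9]]; b = [[1, 7, 35], [9, 9]]
`a.append([2, 5])` → a = [[1, 7, 35], [9, 9], [2, 5]]
`print(b)` → prints [[1, 7, 35], [9, 9]]

Answer: [[1, 7, 35], [9, 9]]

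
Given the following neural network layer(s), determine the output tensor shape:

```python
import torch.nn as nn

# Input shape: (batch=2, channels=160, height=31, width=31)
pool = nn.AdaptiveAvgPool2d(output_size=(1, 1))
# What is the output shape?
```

Input: (2, 160, 31, 31) -> Output: (2, 160, 1, 1)

Answer: (2, 160, 1, 1)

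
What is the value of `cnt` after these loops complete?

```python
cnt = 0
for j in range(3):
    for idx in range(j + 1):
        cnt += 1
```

Triangle: 1 + 2 + ... + 3
`cnt` takes the values: 0 → 1 → 2 → 3 → 4 → 5 → 6

Answer: 6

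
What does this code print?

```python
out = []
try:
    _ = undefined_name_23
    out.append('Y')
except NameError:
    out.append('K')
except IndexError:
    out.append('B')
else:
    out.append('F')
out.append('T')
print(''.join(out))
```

Execution trace: 'K' (except NameError) → 'T' (after the try/except). Output: KT

Answer: KT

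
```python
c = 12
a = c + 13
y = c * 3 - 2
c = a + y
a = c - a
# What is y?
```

Trace:
`c = 12` → c = 12
`a = c + 13` → a = 25
`y = c * 3 - 2` → y = 34
`c = a + y` → c = 59
`a = c - a` → a = 34
So y = 34

Answer: 34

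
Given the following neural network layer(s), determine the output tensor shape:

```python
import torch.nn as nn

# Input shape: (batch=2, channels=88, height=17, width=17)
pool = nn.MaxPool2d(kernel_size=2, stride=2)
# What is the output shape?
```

Input: (2, 88, 17, 17) -> Output: (2, 88, 8, 8)

Answer: (2, 88, 8, 8)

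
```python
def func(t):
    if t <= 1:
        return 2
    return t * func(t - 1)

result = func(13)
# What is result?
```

func(13) = 13 * 12 * 11 * 10 * 9 * 8 * 7 * 6 * 5 * 4 * 3 * 2 * 2 = 12454041600

Answer: 12454041600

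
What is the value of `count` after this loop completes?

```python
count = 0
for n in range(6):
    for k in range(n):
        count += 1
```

Triangle number: 0+1+2+...+5
`count` takes the values: 0 → 1 → 2 → 3 → 4 → 5 → 6 → 7 → 8 → 9 → 10 → 11 → 12 → 13 → 14 → 15

Answer: 15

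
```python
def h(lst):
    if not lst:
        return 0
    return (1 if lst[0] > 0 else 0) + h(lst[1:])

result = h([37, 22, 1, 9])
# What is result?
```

Count of positive elements in [37, 22, 1, 9] = 4

Answer: 4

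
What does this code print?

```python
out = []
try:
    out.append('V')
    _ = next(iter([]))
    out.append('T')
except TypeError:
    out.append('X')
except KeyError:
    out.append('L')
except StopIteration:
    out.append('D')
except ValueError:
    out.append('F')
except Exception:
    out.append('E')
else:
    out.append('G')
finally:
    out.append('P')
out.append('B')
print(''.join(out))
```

Execution trace: 'V' (try body) → 'D' (except StopIteration) → 'P' (finally) → 'B' (after the try/except). Output: VDPB

Answer: VDPB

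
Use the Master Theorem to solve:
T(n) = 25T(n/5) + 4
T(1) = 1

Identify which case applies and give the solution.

a=25, b=5, f(n)=4. log_5(25) = 2. Since c=0 < 2, Case 1 applies: T(n) = Θ(n^log_b(a)) = O(n^2).

Answer: O(n^2) - Case 1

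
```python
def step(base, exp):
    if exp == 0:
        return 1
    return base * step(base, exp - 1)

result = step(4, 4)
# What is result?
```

step(4, 4) = 4 * 4 * 4 * 4 = 256

Answer: 256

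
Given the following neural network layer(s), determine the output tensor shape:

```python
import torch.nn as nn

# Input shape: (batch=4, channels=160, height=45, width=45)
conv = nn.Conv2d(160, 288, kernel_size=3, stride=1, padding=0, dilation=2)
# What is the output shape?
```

Input: (4, 160, 45, 45) -> Output: (4, 288, 41, 41)

Answer: (4, 288, 41, 41)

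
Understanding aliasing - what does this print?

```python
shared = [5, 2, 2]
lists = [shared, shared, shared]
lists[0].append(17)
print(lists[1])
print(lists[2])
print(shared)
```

Key concept: list of same reference.
Step by step:
`shared = [5, 2, 2]` → shared = [5, 2, 2]
`lists = [shared, shared, shared]` → lists = [[5, 2, 2], [5, 2, 2], [5, 2, 2]]
`lists[0].append(17)` → shared = [5, 2, 2, 17]; lists = [[5, 2, 2, 17], [5, 2, 2, 17], [5, 2, 2, 17]]
`print(lists[1])` → prints [5, 2, 2, 17]
`print(lists[2])` → prints [5, 2, 2, 17]
`print(shared)` → prints [5, 2, 2, 17]

Answer:
[5, 2, 2, 17]
[5, 2, 2, 17]
[5, 2, 2, 17]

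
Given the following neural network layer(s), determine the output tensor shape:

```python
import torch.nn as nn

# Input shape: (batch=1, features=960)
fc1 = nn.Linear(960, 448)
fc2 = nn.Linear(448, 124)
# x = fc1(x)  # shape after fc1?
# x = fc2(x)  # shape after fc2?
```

Input: (1, 960) -> after fc1: (1, 448) -> Output: (1, 124)

Answer: (1, 124)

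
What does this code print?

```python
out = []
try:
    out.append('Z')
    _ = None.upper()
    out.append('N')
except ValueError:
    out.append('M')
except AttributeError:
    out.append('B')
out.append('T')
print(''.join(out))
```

Execution trace: 'Z' (try body) → 'B' (except AttributeError) → 'T' (after the try/except). Output: ZBT

Answer: ZBT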